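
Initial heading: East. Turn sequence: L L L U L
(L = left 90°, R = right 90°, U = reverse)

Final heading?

Answer: Final heading: West

Derivation:
Start: East
  L (left (90° counter-clockwise)) -> North
  L (left (90° counter-clockwise)) -> West
  L (left (90° counter-clockwise)) -> South
  U (U-turn (180°)) -> North
  L (left (90° counter-clockwise)) -> West
Final: West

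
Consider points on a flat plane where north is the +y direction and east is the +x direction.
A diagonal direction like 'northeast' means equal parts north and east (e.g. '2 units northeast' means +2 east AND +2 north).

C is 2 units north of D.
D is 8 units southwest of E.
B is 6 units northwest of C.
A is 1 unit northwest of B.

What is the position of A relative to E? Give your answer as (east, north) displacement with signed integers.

Answer: A is at (east=-15, north=1) relative to E.

Derivation:
Place E at the origin (east=0, north=0).
  D is 8 units southwest of E: delta (east=-8, north=-8); D at (east=-8, north=-8).
  C is 2 units north of D: delta (east=+0, north=+2); C at (east=-8, north=-6).
  B is 6 units northwest of C: delta (east=-6, north=+6); B at (east=-14, north=0).
  A is 1 unit northwest of B: delta (east=-1, north=+1); A at (east=-15, north=1).
Therefore A relative to E: (east=-15, north=1).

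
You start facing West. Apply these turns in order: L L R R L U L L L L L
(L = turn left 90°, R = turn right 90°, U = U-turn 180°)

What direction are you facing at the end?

Answer: Final heading: West

Derivation:
Start: West
  L (left (90° counter-clockwise)) -> South
  L (left (90° counter-clockwise)) -> East
  R (right (90° clockwise)) -> South
  R (right (90° clockwise)) -> West
  L (left (90° counter-clockwise)) -> South
  U (U-turn (180°)) -> North
  L (left (90° counter-clockwise)) -> West
  L (left (90° counter-clockwise)) -> South
  L (left (90° counter-clockwise)) -> East
  L (left (90° counter-clockwise)) -> North
  L (left (90° counter-clockwise)) -> West
Final: West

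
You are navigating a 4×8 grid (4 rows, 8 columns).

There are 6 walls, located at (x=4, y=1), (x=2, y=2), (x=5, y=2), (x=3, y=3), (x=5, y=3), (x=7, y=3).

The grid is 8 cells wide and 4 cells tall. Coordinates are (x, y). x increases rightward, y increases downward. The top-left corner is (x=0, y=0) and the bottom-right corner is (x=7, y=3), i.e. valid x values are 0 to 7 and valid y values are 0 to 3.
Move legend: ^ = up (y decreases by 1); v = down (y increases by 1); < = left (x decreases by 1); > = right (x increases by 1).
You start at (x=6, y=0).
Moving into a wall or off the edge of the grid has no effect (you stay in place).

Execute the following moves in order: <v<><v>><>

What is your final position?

Answer: Final position: (x=7, y=1)

Derivation:
Start: (x=6, y=0)
  < (left): (x=6, y=0) -> (x=5, y=0)
  v (down): (x=5, y=0) -> (x=5, y=1)
  < (left): blocked, stay at (x=5, y=1)
  > (right): (x=5, y=1) -> (x=6, y=1)
  < (left): (x=6, y=1) -> (x=5, y=1)
  v (down): blocked, stay at (x=5, y=1)
  > (right): (x=5, y=1) -> (x=6, y=1)
  > (right): (x=6, y=1) -> (x=7, y=1)
  < (left): (x=7, y=1) -> (x=6, y=1)
  > (right): (x=6, y=1) -> (x=7, y=1)
Final: (x=7, y=1)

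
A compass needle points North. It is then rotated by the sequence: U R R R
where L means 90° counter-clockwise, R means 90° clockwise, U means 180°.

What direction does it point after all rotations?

Answer: Final heading: East

Derivation:
Start: North
  U (U-turn (180°)) -> South
  R (right (90° clockwise)) -> West
  R (right (90° clockwise)) -> North
  R (right (90° clockwise)) -> East
Final: East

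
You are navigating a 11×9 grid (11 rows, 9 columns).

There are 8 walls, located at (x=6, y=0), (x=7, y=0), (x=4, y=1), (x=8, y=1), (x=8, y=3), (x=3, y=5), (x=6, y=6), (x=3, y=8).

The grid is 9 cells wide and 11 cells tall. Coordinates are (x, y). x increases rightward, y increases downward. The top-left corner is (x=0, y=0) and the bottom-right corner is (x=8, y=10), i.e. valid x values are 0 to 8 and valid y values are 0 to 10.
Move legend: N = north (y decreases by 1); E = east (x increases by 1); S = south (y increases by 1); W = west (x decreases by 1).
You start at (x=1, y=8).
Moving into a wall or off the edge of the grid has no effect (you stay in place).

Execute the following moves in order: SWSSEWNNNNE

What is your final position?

Start: (x=1, y=8)
  S (south): (x=1, y=8) -> (x=1, y=9)
  W (west): (x=1, y=9) -> (x=0, y=9)
  S (south): (x=0, y=9) -> (x=0, y=10)
  S (south): blocked, stay at (x=0, y=10)
  E (east): (x=0, y=10) -> (x=1, y=10)
  W (west): (x=1, y=10) -> (x=0, y=10)
  N (north): (x=0, y=10) -> (x=0, y=9)
  N (north): (x=0, y=9) -> (x=0, y=8)
  N (north): (x=0, y=8) -> (x=0, y=7)
  N (north): (x=0, y=7) -> (x=0, y=6)
  E (east): (x=0, y=6) -> (x=1, y=6)
Final: (x=1, y=6)

Answer: Final position: (x=1, y=6)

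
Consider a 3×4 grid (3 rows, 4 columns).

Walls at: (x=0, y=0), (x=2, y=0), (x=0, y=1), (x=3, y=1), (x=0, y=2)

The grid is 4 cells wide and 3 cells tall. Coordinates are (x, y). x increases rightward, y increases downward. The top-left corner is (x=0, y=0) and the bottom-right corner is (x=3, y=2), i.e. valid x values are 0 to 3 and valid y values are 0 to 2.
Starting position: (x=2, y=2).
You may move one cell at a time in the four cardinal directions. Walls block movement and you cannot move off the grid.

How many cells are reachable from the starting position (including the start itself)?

Answer: Reachable cells: 6

Derivation:
BFS flood-fill from (x=2, y=2):
  Distance 0: (x=2, y=2)
  Distance 1: (x=2, y=1), (x=1, y=2), (x=3, y=2)
  Distance 2: (x=1, y=1)
  Distance 3: (x=1, y=0)
Total reachable: 6 (grid has 7 open cells total)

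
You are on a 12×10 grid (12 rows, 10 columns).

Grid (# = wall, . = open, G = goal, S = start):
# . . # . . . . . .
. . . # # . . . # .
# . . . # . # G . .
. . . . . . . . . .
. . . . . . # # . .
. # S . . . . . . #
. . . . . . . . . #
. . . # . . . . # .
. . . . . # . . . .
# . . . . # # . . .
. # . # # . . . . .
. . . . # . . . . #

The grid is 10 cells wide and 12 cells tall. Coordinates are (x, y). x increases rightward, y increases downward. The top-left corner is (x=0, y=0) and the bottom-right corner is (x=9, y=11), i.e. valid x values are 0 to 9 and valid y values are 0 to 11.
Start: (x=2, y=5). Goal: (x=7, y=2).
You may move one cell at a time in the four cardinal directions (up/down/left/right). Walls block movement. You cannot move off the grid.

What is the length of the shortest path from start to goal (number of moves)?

BFS from (x=2, y=5) until reaching (x=7, y=2):
  Distance 0: (x=2, y=5)
  Distance 1: (x=2, y=4), (x=3, y=5), (x=2, y=6)
  Distance 2: (x=2, y=3), (x=1, y=4), (x=3, y=4), (x=4, y=5), (x=1, y=6), (x=3, y=6), (x=2, y=7)
  Distance 3: (x=2, y=2), (x=1, y=3), (x=3, y=3), (x=0, y=4), (x=4, y=4), (x=5, y=5), (x=0, y=6), (x=4, y=6), (x=1, y=7), (x=2, y=8)
  Distance 4: (x=2, y=1), (x=1, y=2), (x=3, y=2), (x=0, y=3), (x=4, y=3), (x=5, y=4), (x=0, y=5), (x=6, y=5), (x=5, y=6), (x=0, y=7), (x=4, y=7), (x=1, y=8), (x=3, y=8), (x=2, y=9)
  Distance 5: (x=2, y=0), (x=1, y=1), (x=5, y=3), (x=7, y=5), (x=6, y=6), (x=5, y=7), (x=0, y=8), (x=4, y=8), (x=1, y=9), (x=3, y=9), (x=2, y=10)
  Distance 6: (x=1, y=0), (x=0, y=1), (x=5, y=2), (x=6, y=3), (x=8, y=5), (x=7, y=6), (x=6, y=7), (x=4, y=9), (x=2, y=11)
  Distance 7: (x=5, y=1), (x=7, y=3), (x=8, y=4), (x=8, y=6), (x=7, y=7), (x=6, y=8), (x=1, y=11), (x=3, y=11)
  Distance 8: (x=5, y=0), (x=6, y=1), (x=7, y=2), (x=8, y=3), (x=9, y=4), (x=7, y=8), (x=0, y=11)  <- goal reached here
One shortest path (8 moves): (x=2, y=5) -> (x=3, y=5) -> (x=4, y=5) -> (x=5, y=5) -> (x=5, y=4) -> (x=5, y=3) -> (x=6, y=3) -> (x=7, y=3) -> (x=7, y=2)

Answer: Shortest path length: 8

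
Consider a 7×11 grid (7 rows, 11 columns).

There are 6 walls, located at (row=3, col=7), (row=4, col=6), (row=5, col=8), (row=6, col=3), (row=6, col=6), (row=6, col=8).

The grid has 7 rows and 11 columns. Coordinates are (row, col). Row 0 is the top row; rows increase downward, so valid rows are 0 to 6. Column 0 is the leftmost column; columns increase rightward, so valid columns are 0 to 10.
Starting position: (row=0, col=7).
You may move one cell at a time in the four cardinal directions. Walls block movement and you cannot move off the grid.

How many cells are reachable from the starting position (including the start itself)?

Answer: Reachable cells: 71

Derivation:
BFS flood-fill from (row=0, col=7):
  Distance 0: (row=0, col=7)
  Distance 1: (row=0, col=6), (row=0, col=8), (row=1, col=7)
  Distance 2: (row=0, col=5), (row=0, col=9), (row=1, col=6), (row=1, col=8), (row=2, col=7)
  Distance 3: (row=0, col=4), (row=0, col=10), (row=1, col=5), (row=1, col=9), (row=2, col=6), (row=2, col=8)
  Distance 4: (row=0, col=3), (row=1, col=4), (row=1, col=10), (row=2, col=5), (row=2, col=9), (row=3, col=6), (row=3, col=8)
  Distance 5: (row=0, col=2), (row=1, col=3), (row=2, col=4), (row=2, col=10), (row=3, col=5), (row=3, col=9), (row=4, col=8)
  Distance 6: (row=0, col=1), (row=1, col=2), (row=2, col=3), (row=3, col=4), (row=3, col=10), (row=4, col=5), (row=4, col=7), (row=4, col=9)
  Distance 7: (row=0, col=0), (row=1, col=1), (row=2, col=2), (row=3, col=3), (row=4, col=4), (row=4, col=10), (row=5, col=5), (row=5, col=7), (row=5, col=9)
  Distance 8: (row=1, col=0), (row=2, col=1), (row=3, col=2), (row=4, col=3), (row=5, col=4), (row=5, col=6), (row=5, col=10), (row=6, col=5), (row=6, col=7), (row=6, col=9)
  Distance 9: (row=2, col=0), (row=3, col=1), (row=4, col=2), (row=5, col=3), (row=6, col=4), (row=6, col=10)
  Distance 10: (row=3, col=0), (row=4, col=1), (row=5, col=2)
  Distance 11: (row=4, col=0), (row=5, col=1), (row=6, col=2)
  Distance 12: (row=5, col=0), (row=6, col=1)
  Distance 13: (row=6, col=0)
Total reachable: 71 (grid has 71 open cells total)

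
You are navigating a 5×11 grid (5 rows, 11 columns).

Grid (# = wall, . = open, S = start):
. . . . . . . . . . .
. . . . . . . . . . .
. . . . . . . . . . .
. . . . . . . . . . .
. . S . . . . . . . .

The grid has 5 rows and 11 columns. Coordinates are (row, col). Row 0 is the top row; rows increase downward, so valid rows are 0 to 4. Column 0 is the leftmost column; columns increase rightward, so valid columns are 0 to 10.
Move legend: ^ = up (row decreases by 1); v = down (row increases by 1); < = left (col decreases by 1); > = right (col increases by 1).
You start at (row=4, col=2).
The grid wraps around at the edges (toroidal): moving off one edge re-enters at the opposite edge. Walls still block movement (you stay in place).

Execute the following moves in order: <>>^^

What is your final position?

Start: (row=4, col=2)
  < (left): (row=4, col=2) -> (row=4, col=1)
  > (right): (row=4, col=1) -> (row=4, col=2)
  > (right): (row=4, col=2) -> (row=4, col=3)
  ^ (up): (row=4, col=3) -> (row=3, col=3)
  ^ (up): (row=3, col=3) -> (row=2, col=3)
Final: (row=2, col=3)

Answer: Final position: (row=2, col=3)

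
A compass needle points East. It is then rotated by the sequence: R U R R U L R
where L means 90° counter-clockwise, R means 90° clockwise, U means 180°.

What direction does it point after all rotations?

Start: East
  R (right (90° clockwise)) -> South
  U (U-turn (180°)) -> North
  R (right (90° clockwise)) -> East
  R (right (90° clockwise)) -> South
  U (U-turn (180°)) -> North
  L (left (90° counter-clockwise)) -> West
  R (right (90° clockwise)) -> North
Final: North

Answer: Final heading: North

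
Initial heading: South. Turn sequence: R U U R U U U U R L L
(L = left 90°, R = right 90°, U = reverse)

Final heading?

Start: South
  R (right (90° clockwise)) -> West
  U (U-turn (180°)) -> East
  U (U-turn (180°)) -> West
  R (right (90° clockwise)) -> North
  U (U-turn (180°)) -> South
  U (U-turn (180°)) -> North
  U (U-turn (180°)) -> South
  U (U-turn (180°)) -> North
  R (right (90° clockwise)) -> East
  L (left (90° counter-clockwise)) -> North
  L (left (90° counter-clockwise)) -> West
Final: West

Answer: Final heading: West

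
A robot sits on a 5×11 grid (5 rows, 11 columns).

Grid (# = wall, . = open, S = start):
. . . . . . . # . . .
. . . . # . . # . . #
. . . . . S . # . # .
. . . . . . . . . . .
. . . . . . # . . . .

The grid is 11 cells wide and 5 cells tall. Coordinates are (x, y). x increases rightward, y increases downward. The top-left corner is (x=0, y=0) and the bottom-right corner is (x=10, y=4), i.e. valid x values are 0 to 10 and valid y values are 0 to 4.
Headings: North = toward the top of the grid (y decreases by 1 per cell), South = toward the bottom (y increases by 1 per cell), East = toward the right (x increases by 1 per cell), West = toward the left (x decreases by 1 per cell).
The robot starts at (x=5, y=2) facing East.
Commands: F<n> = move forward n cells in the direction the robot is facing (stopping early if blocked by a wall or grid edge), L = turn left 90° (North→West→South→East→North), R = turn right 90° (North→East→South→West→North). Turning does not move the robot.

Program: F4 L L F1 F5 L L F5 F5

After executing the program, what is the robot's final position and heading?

Answer: Final position: (x=6, y=2), facing East

Derivation:
Start: (x=5, y=2), facing East
  F4: move forward 1/4 (blocked), now at (x=6, y=2)
  L: turn left, now facing North
  L: turn left, now facing West
  F1: move forward 1, now at (x=5, y=2)
  F5: move forward 5, now at (x=0, y=2)
  L: turn left, now facing South
  L: turn left, now facing East
  F5: move forward 5, now at (x=5, y=2)
  F5: move forward 1/5 (blocked), now at (x=6, y=2)
Final: (x=6, y=2), facing East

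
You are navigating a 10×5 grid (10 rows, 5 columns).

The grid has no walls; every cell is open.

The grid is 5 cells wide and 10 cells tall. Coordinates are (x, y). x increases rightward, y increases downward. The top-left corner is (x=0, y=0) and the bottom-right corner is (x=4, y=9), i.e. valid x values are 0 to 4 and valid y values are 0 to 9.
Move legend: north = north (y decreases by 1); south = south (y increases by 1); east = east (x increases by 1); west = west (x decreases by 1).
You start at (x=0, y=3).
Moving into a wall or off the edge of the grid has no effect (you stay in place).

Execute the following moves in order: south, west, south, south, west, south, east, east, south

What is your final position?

Answer: Final position: (x=2, y=8)

Derivation:
Start: (x=0, y=3)
  south (south): (x=0, y=3) -> (x=0, y=4)
  west (west): blocked, stay at (x=0, y=4)
  south (south): (x=0, y=4) -> (x=0, y=5)
  south (south): (x=0, y=5) -> (x=0, y=6)
  west (west): blocked, stay at (x=0, y=6)
  south (south): (x=0, y=6) -> (x=0, y=7)
  east (east): (x=0, y=7) -> (x=1, y=7)
  east (east): (x=1, y=7) -> (x=2, y=7)
  south (south): (x=2, y=7) -> (x=2, y=8)
Final: (x=2, y=8)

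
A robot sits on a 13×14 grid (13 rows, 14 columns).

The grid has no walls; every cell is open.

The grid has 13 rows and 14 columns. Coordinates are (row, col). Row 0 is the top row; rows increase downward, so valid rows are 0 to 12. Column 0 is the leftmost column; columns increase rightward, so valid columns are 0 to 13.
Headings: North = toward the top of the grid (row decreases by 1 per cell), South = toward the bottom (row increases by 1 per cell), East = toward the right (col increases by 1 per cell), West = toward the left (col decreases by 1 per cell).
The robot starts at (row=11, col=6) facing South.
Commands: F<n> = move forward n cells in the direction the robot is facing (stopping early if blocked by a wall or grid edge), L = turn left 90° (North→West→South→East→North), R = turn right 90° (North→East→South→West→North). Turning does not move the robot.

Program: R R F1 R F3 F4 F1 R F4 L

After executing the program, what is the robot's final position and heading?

Start: (row=11, col=6), facing South
  R: turn right, now facing West
  R: turn right, now facing North
  F1: move forward 1, now at (row=10, col=6)
  R: turn right, now facing East
  F3: move forward 3, now at (row=10, col=9)
  F4: move forward 4, now at (row=10, col=13)
  F1: move forward 0/1 (blocked), now at (row=10, col=13)
  R: turn right, now facing South
  F4: move forward 2/4 (blocked), now at (row=12, col=13)
  L: turn left, now facing East
Final: (row=12, col=13), facing East

Answer: Final position: (row=12, col=13), facing East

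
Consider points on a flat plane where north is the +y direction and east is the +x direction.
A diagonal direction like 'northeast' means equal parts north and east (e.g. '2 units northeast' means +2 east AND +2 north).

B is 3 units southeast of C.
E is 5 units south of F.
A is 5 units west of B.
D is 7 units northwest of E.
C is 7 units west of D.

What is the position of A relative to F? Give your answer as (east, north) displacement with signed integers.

Answer: A is at (east=-16, north=-1) relative to F.

Derivation:
Place F at the origin (east=0, north=0).
  E is 5 units south of F: delta (east=+0, north=-5); E at (east=0, north=-5).
  D is 7 units northwest of E: delta (east=-7, north=+7); D at (east=-7, north=2).
  C is 7 units west of D: delta (east=-7, north=+0); C at (east=-14, north=2).
  B is 3 units southeast of C: delta (east=+3, north=-3); B at (east=-11, north=-1).
  A is 5 units west of B: delta (east=-5, north=+0); A at (east=-16, north=-1).
Therefore A relative to F: (east=-16, north=-1).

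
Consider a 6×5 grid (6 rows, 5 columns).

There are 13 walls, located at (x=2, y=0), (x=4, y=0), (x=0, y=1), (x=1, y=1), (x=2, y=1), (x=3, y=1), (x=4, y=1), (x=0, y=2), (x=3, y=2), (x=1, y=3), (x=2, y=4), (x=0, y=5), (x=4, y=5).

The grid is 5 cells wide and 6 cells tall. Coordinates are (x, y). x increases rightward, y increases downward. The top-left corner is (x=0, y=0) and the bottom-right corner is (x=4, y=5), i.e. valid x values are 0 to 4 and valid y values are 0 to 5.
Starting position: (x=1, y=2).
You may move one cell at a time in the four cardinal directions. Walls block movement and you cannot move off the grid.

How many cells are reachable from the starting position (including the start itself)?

BFS flood-fill from (x=1, y=2):
  Distance 0: (x=1, y=2)
  Distance 1: (x=2, y=2)
  Distance 2: (x=2, y=3)
  Distance 3: (x=3, y=3)
  Distance 4: (x=4, y=3), (x=3, y=4)
  Distance 5: (x=4, y=2), (x=4, y=4), (x=3, y=5)
  Distance 6: (x=2, y=5)
  Distance 7: (x=1, y=5)
  Distance 8: (x=1, y=4)
  Distance 9: (x=0, y=4)
  Distance 10: (x=0, y=3)
Total reachable: 14 (grid has 17 open cells total)

Answer: Reachable cells: 14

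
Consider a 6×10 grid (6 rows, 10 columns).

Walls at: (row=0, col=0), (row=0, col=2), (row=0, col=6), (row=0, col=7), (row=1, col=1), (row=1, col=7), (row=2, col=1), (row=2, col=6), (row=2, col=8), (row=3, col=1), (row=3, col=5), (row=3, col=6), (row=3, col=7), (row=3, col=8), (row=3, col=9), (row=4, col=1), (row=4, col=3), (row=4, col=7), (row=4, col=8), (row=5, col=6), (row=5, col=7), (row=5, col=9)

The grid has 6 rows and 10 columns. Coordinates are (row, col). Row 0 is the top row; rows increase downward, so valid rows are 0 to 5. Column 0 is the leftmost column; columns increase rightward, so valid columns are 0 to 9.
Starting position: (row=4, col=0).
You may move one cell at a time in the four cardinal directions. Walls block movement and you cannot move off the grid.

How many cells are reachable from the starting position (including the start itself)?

BFS flood-fill from (row=4, col=0):
  Distance 0: (row=4, col=0)
  Distance 1: (row=3, col=0), (row=5, col=0)
  Distance 2: (row=2, col=0), (row=5, col=1)
  Distance 3: (row=1, col=0), (row=5, col=2)
  Distance 4: (row=4, col=2), (row=5, col=3)
  Distance 5: (row=3, col=2), (row=5, col=4)
  Distance 6: (row=2, col=2), (row=3, col=3), (row=4, col=4), (row=5, col=5)
  Distance 7: (row=1, col=2), (row=2, col=3), (row=3, col=4), (row=4, col=5)
  Distance 8: (row=1, col=3), (row=2, col=4), (row=4, col=6)
  Distance 9: (row=0, col=3), (row=1, col=4), (row=2, col=5)
  Distance 10: (row=0, col=4), (row=1, col=5)
  Distance 11: (row=0, col=5), (row=1, col=6)
Total reachable: 29 (grid has 38 open cells total)

Answer: Reachable cells: 29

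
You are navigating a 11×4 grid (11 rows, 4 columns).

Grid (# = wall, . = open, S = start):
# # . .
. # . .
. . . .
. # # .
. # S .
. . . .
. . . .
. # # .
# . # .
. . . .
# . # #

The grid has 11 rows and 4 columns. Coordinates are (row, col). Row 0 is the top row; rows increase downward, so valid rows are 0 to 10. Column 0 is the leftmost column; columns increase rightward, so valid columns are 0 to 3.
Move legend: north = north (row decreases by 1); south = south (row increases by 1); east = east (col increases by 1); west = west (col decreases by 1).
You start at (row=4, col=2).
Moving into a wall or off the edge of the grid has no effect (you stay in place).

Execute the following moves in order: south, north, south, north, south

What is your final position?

Start: (row=4, col=2)
  south (south): (row=4, col=2) -> (row=5, col=2)
  north (north): (row=5, col=2) -> (row=4, col=2)
  south (south): (row=4, col=2) -> (row=5, col=2)
  north (north): (row=5, col=2) -> (row=4, col=2)
  south (south): (row=4, col=2) -> (row=5, col=2)
Final: (row=5, col=2)

Answer: Final position: (row=5, col=2)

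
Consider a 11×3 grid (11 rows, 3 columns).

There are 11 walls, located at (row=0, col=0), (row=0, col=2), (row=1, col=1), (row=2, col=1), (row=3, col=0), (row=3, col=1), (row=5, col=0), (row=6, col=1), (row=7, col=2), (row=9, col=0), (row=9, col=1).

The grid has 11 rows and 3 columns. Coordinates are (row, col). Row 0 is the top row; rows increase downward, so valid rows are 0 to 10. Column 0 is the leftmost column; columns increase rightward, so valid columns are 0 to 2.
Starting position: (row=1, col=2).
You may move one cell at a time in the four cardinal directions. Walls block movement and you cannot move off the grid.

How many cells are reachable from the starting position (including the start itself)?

Answer: Reachable cells: 9

Derivation:
BFS flood-fill from (row=1, col=2):
  Distance 0: (row=1, col=2)
  Distance 1: (row=2, col=2)
  Distance 2: (row=3, col=2)
  Distance 3: (row=4, col=2)
  Distance 4: (row=4, col=1), (row=5, col=2)
  Distance 5: (row=4, col=0), (row=5, col=1), (row=6, col=2)
Total reachable: 9 (grid has 22 open cells total)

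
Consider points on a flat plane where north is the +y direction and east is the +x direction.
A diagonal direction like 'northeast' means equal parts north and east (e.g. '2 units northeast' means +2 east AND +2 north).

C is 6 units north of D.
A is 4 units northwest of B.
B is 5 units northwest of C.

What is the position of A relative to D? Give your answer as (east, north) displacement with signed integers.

Answer: A is at (east=-9, north=15) relative to D.

Derivation:
Place D at the origin (east=0, north=0).
  C is 6 units north of D: delta (east=+0, north=+6); C at (east=0, north=6).
  B is 5 units northwest of C: delta (east=-5, north=+5); B at (east=-5, north=11).
  A is 4 units northwest of B: delta (east=-4, north=+4); A at (east=-9, north=15).
Therefore A relative to D: (east=-9, north=15).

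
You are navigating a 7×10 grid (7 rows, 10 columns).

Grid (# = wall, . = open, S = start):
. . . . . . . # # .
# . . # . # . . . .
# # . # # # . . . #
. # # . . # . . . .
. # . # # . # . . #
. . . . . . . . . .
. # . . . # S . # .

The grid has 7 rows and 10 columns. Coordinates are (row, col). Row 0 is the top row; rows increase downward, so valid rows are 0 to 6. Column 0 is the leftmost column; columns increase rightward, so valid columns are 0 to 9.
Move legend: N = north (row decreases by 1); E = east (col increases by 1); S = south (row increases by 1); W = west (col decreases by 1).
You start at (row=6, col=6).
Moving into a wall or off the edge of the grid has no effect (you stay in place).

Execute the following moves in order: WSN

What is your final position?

Start: (row=6, col=6)
  W (west): blocked, stay at (row=6, col=6)
  S (south): blocked, stay at (row=6, col=6)
  N (north): (row=6, col=6) -> (row=5, col=6)
Final: (row=5, col=6)

Answer: Final position: (row=5, col=6)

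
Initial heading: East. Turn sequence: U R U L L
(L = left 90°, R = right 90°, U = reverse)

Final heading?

Answer: Final heading: North

Derivation:
Start: East
  U (U-turn (180°)) -> West
  R (right (90° clockwise)) -> North
  U (U-turn (180°)) -> South
  L (left (90° counter-clockwise)) -> East
  L (left (90° counter-clockwise)) -> North
Final: North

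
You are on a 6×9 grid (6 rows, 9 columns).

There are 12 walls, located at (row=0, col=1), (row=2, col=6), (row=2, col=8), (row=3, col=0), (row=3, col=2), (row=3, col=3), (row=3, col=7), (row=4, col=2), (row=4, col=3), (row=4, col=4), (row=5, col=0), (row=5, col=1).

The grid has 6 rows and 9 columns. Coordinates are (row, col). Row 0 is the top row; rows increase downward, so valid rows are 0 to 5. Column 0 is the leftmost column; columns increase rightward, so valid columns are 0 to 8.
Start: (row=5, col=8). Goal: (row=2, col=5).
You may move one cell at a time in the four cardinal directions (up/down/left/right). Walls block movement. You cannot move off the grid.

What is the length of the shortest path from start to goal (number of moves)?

BFS from (row=5, col=8) until reaching (row=2, col=5):
  Distance 0: (row=5, col=8)
  Distance 1: (row=4, col=8), (row=5, col=7)
  Distance 2: (row=3, col=8), (row=4, col=7), (row=5, col=6)
  Distance 3: (row=4, col=6), (row=5, col=5)
  Distance 4: (row=3, col=6), (row=4, col=5), (row=5, col=4)
  Distance 5: (row=3, col=5), (row=5, col=3)
  Distance 6: (row=2, col=5), (row=3, col=4), (row=5, col=2)  <- goal reached here
One shortest path (6 moves): (row=5, col=8) -> (row=5, col=7) -> (row=5, col=6) -> (row=5, col=5) -> (row=4, col=5) -> (row=3, col=5) -> (row=2, col=5)

Answer: Shortest path length: 6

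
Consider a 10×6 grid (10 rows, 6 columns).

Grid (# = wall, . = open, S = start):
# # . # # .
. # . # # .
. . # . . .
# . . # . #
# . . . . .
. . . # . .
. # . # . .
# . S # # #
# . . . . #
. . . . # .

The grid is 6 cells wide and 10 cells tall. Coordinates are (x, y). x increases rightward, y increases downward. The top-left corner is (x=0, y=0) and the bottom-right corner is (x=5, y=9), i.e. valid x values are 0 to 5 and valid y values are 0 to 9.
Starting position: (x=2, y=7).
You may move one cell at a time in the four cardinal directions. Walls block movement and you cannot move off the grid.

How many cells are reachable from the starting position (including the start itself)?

Answer: Reachable cells: 35

Derivation:
BFS flood-fill from (x=2, y=7):
  Distance 0: (x=2, y=7)
  Distance 1: (x=2, y=6), (x=1, y=7), (x=2, y=8)
  Distance 2: (x=2, y=5), (x=1, y=8), (x=3, y=8), (x=2, y=9)
  Distance 3: (x=2, y=4), (x=1, y=5), (x=4, y=8), (x=1, y=9), (x=3, y=9)
  Distance 4: (x=2, y=3), (x=1, y=4), (x=3, y=4), (x=0, y=5), (x=0, y=9)
  Distance 5: (x=1, y=3), (x=4, y=4), (x=0, y=6)
  Distance 6: (x=1, y=2), (x=4, y=3), (x=5, y=4), (x=4, y=5)
  Distance 7: (x=0, y=2), (x=4, y=2), (x=5, y=5), (x=4, y=6)
  Distance 8: (x=0, y=1), (x=3, y=2), (x=5, y=2), (x=5, y=6)
  Distance 9: (x=5, y=1)
  Distance 10: (x=5, y=0)
Total reachable: 35 (grid has 38 open cells total)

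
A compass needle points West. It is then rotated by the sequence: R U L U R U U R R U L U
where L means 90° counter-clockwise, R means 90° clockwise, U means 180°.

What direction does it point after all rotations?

Start: West
  R (right (90° clockwise)) -> North
  U (U-turn (180°)) -> South
  L (left (90° counter-clockwise)) -> East
  U (U-turn (180°)) -> West
  R (right (90° clockwise)) -> North
  U (U-turn (180°)) -> South
  U (U-turn (180°)) -> North
  R (right (90° clockwise)) -> East
  R (right (90° clockwise)) -> South
  U (U-turn (180°)) -> North
  L (left (90° counter-clockwise)) -> West
  U (U-turn (180°)) -> East
Final: East

Answer: Final heading: East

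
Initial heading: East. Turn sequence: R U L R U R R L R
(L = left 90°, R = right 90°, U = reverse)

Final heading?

Answer: Final heading: North

Derivation:
Start: East
  R (right (90° clockwise)) -> South
  U (U-turn (180°)) -> North
  L (left (90° counter-clockwise)) -> West
  R (right (90° clockwise)) -> North
  U (U-turn (180°)) -> South
  R (right (90° clockwise)) -> West
  R (right (90° clockwise)) -> North
  L (left (90° counter-clockwise)) -> West
  R (right (90° clockwise)) -> North
Final: North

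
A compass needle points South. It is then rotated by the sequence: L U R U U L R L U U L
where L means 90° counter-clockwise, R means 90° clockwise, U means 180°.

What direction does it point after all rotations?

Start: South
  L (left (90° counter-clockwise)) -> East
  U (U-turn (180°)) -> West
  R (right (90° clockwise)) -> North
  U (U-turn (180°)) -> South
  U (U-turn (180°)) -> North
  L (left (90° counter-clockwise)) -> West
  R (right (90° clockwise)) -> North
  L (left (90° counter-clockwise)) -> West
  U (U-turn (180°)) -> East
  U (U-turn (180°)) -> West
  L (left (90° counter-clockwise)) -> South
Final: South

Answer: Final heading: South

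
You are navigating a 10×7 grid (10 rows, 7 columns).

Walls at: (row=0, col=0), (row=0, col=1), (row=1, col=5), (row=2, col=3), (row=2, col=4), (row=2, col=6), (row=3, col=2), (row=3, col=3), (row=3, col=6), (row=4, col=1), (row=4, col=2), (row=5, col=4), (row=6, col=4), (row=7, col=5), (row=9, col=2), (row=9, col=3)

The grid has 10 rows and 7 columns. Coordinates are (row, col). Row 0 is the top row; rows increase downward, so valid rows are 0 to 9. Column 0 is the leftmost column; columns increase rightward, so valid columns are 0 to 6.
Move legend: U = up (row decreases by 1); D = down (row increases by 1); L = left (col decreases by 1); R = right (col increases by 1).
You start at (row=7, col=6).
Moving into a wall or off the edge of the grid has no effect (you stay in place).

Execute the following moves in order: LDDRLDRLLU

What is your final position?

Answer: Final position: (row=8, col=4)

Derivation:
Start: (row=7, col=6)
  L (left): blocked, stay at (row=7, col=6)
  D (down): (row=7, col=6) -> (row=8, col=6)
  D (down): (row=8, col=6) -> (row=9, col=6)
  R (right): blocked, stay at (row=9, col=6)
  L (left): (row=9, col=6) -> (row=9, col=5)
  D (down): blocked, stay at (row=9, col=5)
  R (right): (row=9, col=5) -> (row=9, col=6)
  L (left): (row=9, col=6) -> (row=9, col=5)
  L (left): (row=9, col=5) -> (row=9, col=4)
  U (up): (row=9, col=4) -> (row=8, col=4)
Final: (row=8, col=4)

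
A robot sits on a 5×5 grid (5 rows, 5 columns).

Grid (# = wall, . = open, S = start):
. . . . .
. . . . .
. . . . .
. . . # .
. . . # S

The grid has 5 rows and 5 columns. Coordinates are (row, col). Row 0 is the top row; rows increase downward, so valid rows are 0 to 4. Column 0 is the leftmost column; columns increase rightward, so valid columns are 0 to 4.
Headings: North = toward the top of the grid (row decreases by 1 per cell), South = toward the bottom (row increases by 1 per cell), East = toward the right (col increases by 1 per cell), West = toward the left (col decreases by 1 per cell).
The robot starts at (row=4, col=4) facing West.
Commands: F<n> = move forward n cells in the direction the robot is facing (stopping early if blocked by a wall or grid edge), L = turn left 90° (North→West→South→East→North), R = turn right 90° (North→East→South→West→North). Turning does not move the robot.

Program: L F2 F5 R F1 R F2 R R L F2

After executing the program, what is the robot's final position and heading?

Answer: Final position: (row=2, col=4), facing East

Derivation:
Start: (row=4, col=4), facing West
  L: turn left, now facing South
  F2: move forward 0/2 (blocked), now at (row=4, col=4)
  F5: move forward 0/5 (blocked), now at (row=4, col=4)
  R: turn right, now facing West
  F1: move forward 0/1 (blocked), now at (row=4, col=4)
  R: turn right, now facing North
  F2: move forward 2, now at (row=2, col=4)
  R: turn right, now facing East
  R: turn right, now facing South
  L: turn left, now facing East
  F2: move forward 0/2 (blocked), now at (row=2, col=4)
Final: (row=2, col=4), facing East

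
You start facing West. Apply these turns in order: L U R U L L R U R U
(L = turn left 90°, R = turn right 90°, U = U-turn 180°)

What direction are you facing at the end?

Start: West
  L (left (90° counter-clockwise)) -> South
  U (U-turn (180°)) -> North
  R (right (90° clockwise)) -> East
  U (U-turn (180°)) -> West
  L (left (90° counter-clockwise)) -> South
  L (left (90° counter-clockwise)) -> East
  R (right (90° clockwise)) -> South
  U (U-turn (180°)) -> North
  R (right (90° clockwise)) -> East
  U (U-turn (180°)) -> West
Final: West

Answer: Final heading: West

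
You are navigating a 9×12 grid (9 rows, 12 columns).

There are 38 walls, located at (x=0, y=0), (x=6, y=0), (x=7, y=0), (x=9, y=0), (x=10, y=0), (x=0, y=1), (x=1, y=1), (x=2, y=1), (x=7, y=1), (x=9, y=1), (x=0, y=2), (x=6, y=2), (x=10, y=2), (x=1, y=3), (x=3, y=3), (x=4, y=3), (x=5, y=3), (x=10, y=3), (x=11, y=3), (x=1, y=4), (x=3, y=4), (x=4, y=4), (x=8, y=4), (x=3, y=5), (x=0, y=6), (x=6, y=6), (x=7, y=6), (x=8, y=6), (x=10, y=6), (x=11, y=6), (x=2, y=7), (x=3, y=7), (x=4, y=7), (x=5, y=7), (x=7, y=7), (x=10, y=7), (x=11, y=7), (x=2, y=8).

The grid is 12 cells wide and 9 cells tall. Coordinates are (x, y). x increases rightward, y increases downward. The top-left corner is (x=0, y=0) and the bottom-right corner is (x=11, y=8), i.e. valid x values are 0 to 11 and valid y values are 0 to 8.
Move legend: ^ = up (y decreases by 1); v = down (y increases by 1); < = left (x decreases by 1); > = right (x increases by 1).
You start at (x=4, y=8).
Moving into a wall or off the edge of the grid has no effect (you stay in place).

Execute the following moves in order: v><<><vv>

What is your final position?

Start: (x=4, y=8)
  v (down): blocked, stay at (x=4, y=8)
  > (right): (x=4, y=8) -> (x=5, y=8)
  < (left): (x=5, y=8) -> (x=4, y=8)
  < (left): (x=4, y=8) -> (x=3, y=8)
  > (right): (x=3, y=8) -> (x=4, y=8)
  < (left): (x=4, y=8) -> (x=3, y=8)
  v (down): blocked, stay at (x=3, y=8)
  v (down): blocked, stay at (x=3, y=8)
  > (right): (x=3, y=8) -> (x=4, y=8)
Final: (x=4, y=8)

Answer: Final position: (x=4, y=8)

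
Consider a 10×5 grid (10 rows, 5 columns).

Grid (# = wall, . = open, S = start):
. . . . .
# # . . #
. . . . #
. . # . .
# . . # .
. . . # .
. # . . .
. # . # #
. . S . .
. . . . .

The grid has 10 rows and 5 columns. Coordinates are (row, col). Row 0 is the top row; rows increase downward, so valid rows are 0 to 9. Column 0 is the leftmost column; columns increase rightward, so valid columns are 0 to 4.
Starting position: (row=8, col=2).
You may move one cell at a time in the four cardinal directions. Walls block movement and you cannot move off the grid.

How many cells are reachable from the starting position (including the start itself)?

Answer: Reachable cells: 38

Derivation:
BFS flood-fill from (row=8, col=2):
  Distance 0: (row=8, col=2)
  Distance 1: (row=7, col=2), (row=8, col=1), (row=8, col=3), (row=9, col=2)
  Distance 2: (row=6, col=2), (row=8, col=0), (row=8, col=4), (row=9, col=1), (row=9, col=3)
  Distance 3: (row=5, col=2), (row=6, col=3), (row=7, col=0), (row=9, col=0), (row=9, col=4)
  Distance 4: (row=4, col=2), (row=5, col=1), (row=6, col=0), (row=6, col=4)
  Distance 5: (row=4, col=1), (row=5, col=0), (row=5, col=4)
  Distance 6: (row=3, col=1), (row=4, col=4)
  Distance 7: (row=2, col=1), (row=3, col=0), (row=3, col=4)
  Distance 8: (row=2, col=0), (row=2, col=2), (row=3, col=3)
  Distance 9: (row=1, col=2), (row=2, col=3)
  Distance 10: (row=0, col=2), (row=1, col=3)
  Distance 11: (row=0, col=1), (row=0, col=3)
  Distance 12: (row=0, col=0), (row=0, col=4)
Total reachable: 38 (grid has 38 open cells total)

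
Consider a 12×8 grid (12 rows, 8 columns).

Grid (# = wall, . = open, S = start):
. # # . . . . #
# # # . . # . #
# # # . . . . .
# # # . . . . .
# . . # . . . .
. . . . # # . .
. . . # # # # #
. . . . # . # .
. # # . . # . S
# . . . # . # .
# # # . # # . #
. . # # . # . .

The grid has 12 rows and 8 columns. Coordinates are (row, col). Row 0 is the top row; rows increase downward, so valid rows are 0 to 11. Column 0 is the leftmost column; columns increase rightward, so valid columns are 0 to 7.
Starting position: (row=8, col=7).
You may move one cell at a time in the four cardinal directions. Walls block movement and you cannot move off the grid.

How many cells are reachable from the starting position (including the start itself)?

Answer: Reachable cells: 4

Derivation:
BFS flood-fill from (row=8, col=7):
  Distance 0: (row=8, col=7)
  Distance 1: (row=7, col=7), (row=8, col=6), (row=9, col=7)
Total reachable: 4 (grid has 56 open cells total)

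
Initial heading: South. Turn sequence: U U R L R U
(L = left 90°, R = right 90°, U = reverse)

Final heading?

Answer: Final heading: East

Derivation:
Start: South
  U (U-turn (180°)) -> North
  U (U-turn (180°)) -> South
  R (right (90° clockwise)) -> West
  L (left (90° counter-clockwise)) -> South
  R (right (90° clockwise)) -> West
  U (U-turn (180°)) -> East
Final: East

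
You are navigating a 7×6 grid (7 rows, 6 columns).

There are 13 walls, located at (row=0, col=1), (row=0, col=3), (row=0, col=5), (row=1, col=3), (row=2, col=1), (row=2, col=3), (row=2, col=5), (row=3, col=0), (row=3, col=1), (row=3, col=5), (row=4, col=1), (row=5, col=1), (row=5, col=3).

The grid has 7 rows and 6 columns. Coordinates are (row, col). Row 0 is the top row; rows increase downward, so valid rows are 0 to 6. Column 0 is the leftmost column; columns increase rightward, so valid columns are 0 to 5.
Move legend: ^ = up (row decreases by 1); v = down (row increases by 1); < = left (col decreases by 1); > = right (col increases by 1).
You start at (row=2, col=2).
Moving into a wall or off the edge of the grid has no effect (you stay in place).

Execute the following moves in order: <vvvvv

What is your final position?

Start: (row=2, col=2)
  < (left): blocked, stay at (row=2, col=2)
  v (down): (row=2, col=2) -> (row=3, col=2)
  v (down): (row=3, col=2) -> (row=4, col=2)
  v (down): (row=4, col=2) -> (row=5, col=2)
  v (down): (row=5, col=2) -> (row=6, col=2)
  v (down): blocked, stay at (row=6, col=2)
Final: (row=6, col=2)

Answer: Final position: (row=6, col=2)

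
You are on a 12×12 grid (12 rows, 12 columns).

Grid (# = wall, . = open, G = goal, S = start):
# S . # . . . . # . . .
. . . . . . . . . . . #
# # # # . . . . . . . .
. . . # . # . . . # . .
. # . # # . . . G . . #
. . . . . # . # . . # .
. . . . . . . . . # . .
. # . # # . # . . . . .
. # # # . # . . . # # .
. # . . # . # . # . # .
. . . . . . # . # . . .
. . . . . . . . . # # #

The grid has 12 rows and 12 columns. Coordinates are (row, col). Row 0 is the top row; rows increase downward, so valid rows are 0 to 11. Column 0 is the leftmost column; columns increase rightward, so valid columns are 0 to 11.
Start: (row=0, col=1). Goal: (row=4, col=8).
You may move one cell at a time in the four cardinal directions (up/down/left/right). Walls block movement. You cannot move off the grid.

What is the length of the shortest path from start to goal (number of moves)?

BFS from (row=0, col=1) until reaching (row=4, col=8):
  Distance 0: (row=0, col=1)
  Distance 1: (row=0, col=2), (row=1, col=1)
  Distance 2: (row=1, col=0), (row=1, col=2)
  Distance 3: (row=1, col=3)
  Distance 4: (row=1, col=4)
  Distance 5: (row=0, col=4), (row=1, col=5), (row=2, col=4)
  Distance 6: (row=0, col=5), (row=1, col=6), (row=2, col=5), (row=3, col=4)
  Distance 7: (row=0, col=6), (row=1, col=7), (row=2, col=6)
  Distance 8: (row=0, col=7), (row=1, col=8), (row=2, col=7), (row=3, col=6)
  Distance 9: (row=1, col=9), (row=2, col=8), (row=3, col=7), (row=4, col=6)
  Distance 10: (row=0, col=9), (row=1, col=10), (row=2, col=9), (row=3, col=8), (row=4, col=5), (row=4, col=7), (row=5, col=6)
  Distance 11: (row=0, col=10), (row=2, col=10), (row=4, col=8), (row=6, col=6)  <- goal reached here
One shortest path (11 moves): (row=0, col=1) -> (row=0, col=2) -> (row=1, col=2) -> (row=1, col=3) -> (row=1, col=4) -> (row=1, col=5) -> (row=1, col=6) -> (row=1, col=7) -> (row=1, col=8) -> (row=2, col=8) -> (row=3, col=8) -> (row=4, col=8)

Answer: Shortest path length: 11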